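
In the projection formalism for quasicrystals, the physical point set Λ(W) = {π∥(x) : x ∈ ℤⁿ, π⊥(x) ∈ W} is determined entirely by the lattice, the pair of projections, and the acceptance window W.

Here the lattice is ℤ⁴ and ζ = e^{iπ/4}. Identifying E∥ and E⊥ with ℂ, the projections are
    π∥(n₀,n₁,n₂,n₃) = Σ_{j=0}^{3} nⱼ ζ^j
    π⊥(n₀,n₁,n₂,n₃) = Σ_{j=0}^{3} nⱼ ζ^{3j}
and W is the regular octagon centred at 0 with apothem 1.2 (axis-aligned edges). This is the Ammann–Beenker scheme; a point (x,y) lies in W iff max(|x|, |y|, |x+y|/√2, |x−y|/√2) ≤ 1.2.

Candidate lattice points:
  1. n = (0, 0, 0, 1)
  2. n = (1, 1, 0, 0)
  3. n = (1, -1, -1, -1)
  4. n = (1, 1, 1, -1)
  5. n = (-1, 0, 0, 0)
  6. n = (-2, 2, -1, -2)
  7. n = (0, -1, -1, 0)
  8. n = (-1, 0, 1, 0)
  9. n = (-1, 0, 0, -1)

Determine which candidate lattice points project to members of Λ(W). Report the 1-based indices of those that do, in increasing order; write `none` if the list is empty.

1, 2, 3, 4, 5, 7

With ζ = e^{iπ/4} the internal vectors are ζ^0,ζ^3,ζ^6,ζ^9.
candidate 1: n = (0, 0, 0, 1) → π⊥ ≈ (+0.7071, +0.7071); max(|x|,|y|,|x±y|/√2) = 1.0000 ≤ 1.2 ⇒ ∈ W
candidate 2: n = (1, 1, 0, 0) → π⊥ ≈ (+0.2929, +0.7071); max(|x|,|y|,|x±y|/√2) = 0.7071 ≤ 1.2 ⇒ ∈ W
candidate 3: n = (1, -1, -1, -1) → π⊥ ≈ (+1.0000, -0.4142); max(|x|,|y|,|x±y|/√2) = 1.0000 ≤ 1.2 ⇒ ∈ W
candidate 4: n = (1, 1, 1, -1) → π⊥ ≈ (-0.4142, -1.0000); max(|x|,|y|,|x±y|/√2) = 1.0000 ≤ 1.2 ⇒ ∈ W
candidate 5: n = (-1, 0, 0, 0) → π⊥ ≈ (-1.0000, +0.0000); max(|x|,|y|,|x±y|/√2) = 1.0000 ≤ 1.2 ⇒ ∈ W
candidate 6: n = (-2, 2, -1, -2) → π⊥ ≈ (-4.8284, +1.0000); max(|x|,|y|,|x±y|/√2) = 4.8284 > 1.2 ⇒ ∉ W
candidate 7: n = (0, -1, -1, 0) → π⊥ ≈ (+0.7071, +0.2929); max(|x|,|y|,|x±y|/√2) = 0.7071 ≤ 1.2 ⇒ ∈ W
candidate 8: n = (-1, 0, 1, 0) → π⊥ ≈ (-1.0000, -1.0000); max(|x|,|y|,|x±y|/√2) = 1.4142 > 1.2 ⇒ ∉ W
candidate 9: n = (-1, 0, 0, -1) → π⊥ ≈ (-1.7071, -0.7071); max(|x|,|y|,|x±y|/√2) = 1.7071 > 1.2 ⇒ ∉ W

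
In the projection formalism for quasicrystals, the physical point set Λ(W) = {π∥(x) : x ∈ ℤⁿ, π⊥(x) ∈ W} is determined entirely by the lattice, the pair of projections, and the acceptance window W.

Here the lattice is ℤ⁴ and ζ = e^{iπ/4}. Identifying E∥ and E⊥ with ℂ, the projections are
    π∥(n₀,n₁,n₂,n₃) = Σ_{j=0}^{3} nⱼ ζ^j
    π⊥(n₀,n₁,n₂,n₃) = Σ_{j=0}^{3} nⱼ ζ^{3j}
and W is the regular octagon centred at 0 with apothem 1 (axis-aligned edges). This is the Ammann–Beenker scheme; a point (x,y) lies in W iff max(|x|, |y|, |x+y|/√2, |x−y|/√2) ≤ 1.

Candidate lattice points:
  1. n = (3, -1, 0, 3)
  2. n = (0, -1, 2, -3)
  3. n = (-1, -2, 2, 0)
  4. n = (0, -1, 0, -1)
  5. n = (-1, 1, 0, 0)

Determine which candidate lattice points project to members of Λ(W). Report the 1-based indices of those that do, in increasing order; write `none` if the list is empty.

Internal map: ζ^{3j} for j=0..3 gives (1,0), (−√2/2,√2/2), (0,−1), (√2/2,√2/2).
#1 (3, -1, 0, 3): internal (5.8284, 1.4142); octagon support 5.8284 vs apothem 1 → ∉ W
#2 (0, -1, 2, -3): internal (-1.4142, -4.8284); octagon support 4.8284 vs apothem 1 → ∉ W
#3 (-1, -2, 2, 0): internal (0.4142, -3.4142); octagon support 3.4142 vs apothem 1 → ∉ W
#4 (0, -1, 0, -1): internal (0.0000, -1.4142); octagon support 1.4142 vs apothem 1 → ∉ W
#5 (-1, 1, 0, 0): internal (-1.7071, 0.7071); octagon support 1.7071 vs apothem 1 → ∉ W

none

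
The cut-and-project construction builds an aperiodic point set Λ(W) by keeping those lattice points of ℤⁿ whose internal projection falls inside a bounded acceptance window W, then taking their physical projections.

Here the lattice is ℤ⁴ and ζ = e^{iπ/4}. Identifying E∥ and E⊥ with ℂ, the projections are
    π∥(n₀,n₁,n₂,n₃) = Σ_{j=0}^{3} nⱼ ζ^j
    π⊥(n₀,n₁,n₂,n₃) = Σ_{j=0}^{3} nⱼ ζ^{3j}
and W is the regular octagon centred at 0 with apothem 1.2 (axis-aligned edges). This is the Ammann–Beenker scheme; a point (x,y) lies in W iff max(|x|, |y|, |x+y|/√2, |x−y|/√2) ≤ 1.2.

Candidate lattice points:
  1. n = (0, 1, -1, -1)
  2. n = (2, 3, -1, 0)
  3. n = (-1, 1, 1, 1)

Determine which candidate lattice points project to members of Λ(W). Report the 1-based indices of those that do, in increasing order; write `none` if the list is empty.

Internal map: ζ^{3j} for j=0..3 gives (1,0), (−√2/2,√2/2), (0,−1), (√2/2,√2/2).
candidate 1: n = (0, 1, -1, -1) → π⊥ ≈ (-1.4142, +1.0000); max(|x|,|y|,|x±y|/√2) = 1.7071 > 1.2 ⇒ ∉ W
candidate 2: n = (2, 3, -1, 0) → π⊥ ≈ (-0.1213, +3.1213); max(|x|,|y|,|x±y|/√2) = 3.1213 > 1.2 ⇒ ∉ W
candidate 3: n = (-1, 1, 1, 1) → π⊥ ≈ (-1.0000, +0.4142); max(|x|,|y|,|x±y|/√2) = 1.0000 ≤ 1.2 ⇒ ∈ W

3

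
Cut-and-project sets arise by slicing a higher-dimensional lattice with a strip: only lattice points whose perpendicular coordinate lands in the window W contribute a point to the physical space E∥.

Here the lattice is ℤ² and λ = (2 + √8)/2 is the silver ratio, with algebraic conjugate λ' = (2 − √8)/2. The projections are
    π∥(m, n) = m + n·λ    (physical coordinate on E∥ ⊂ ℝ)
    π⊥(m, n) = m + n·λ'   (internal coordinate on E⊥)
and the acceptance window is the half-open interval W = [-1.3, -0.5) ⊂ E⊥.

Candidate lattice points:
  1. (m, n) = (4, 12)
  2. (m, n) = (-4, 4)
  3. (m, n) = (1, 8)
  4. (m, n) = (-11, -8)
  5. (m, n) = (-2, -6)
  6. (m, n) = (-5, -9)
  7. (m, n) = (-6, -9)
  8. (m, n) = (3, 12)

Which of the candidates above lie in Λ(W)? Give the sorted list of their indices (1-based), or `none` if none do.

λ' = (2−√8)/2 ≈ -0.4142.
#1 (4,12): internal coord 4 + (12)·λ' = -0.9706; -0.9706 ∈ [-1.3, -0.5) → IN Λ
#2 (-4,4): internal coord -4 + (4)·λ' = -5.6569; -5.6569 ∉ [-1.3, -0.5) → out
#3 (1,8): internal coord 1 + (8)·λ' = -2.3137; -2.3137 ∉ [-1.3, -0.5) → out
#4 (-11,-8): internal coord -11 + (-8)·λ' = -7.6863; -7.6863 ∉ [-1.3, -0.5) → out
#5 (-2,-6): internal coord -2 + (-6)·λ' = +0.4853; +0.4853 ∉ [-1.3, -0.5) → out
#6 (-5,-9): internal coord -5 + (-9)·λ' = -1.2721; -1.2721 ∈ [-1.3, -0.5) → IN Λ
#7 (-6,-9): internal coord -6 + (-9)·λ' = -2.2721; -2.2721 ∉ [-1.3, -0.5) → out
#8 (3,12): internal coord 3 + (12)·λ' = -1.9706; -1.9706 ∉ [-1.3, -0.5) → out

1, 6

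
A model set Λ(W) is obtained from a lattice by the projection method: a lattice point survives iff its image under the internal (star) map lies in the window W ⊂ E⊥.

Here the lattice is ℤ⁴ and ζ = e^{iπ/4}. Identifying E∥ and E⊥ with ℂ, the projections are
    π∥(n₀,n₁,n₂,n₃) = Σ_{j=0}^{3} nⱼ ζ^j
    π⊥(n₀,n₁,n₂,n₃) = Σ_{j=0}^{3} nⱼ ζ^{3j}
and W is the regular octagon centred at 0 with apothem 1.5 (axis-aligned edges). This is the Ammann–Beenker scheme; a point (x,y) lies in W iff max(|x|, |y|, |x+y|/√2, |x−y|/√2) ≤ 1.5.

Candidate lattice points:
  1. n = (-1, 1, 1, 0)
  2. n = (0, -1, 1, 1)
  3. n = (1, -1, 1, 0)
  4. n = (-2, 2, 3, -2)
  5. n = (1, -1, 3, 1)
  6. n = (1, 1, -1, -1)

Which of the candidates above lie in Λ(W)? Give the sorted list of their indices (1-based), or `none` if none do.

6

With ζ = e^{iπ/4} the internal vectors are ζ^0,ζ^3,ζ^6,ζ^9.
#1 (-1, 1, 1, 0): internal (-1.7071, -0.2929); octagon support 1.7071 vs apothem 1.5 → ∉ W
#2 (0, -1, 1, 1): internal (1.4142, -1.0000); octagon support 1.7071 vs apothem 1.5 → ∉ W
#3 (1, -1, 1, 0): internal (1.7071, -1.7071); octagon support 2.4142 vs apothem 1.5 → ∉ W
#4 (-2, 2, 3, -2): internal (-4.8284, -3.0000); octagon support 5.5355 vs apothem 1.5 → ∉ W
#5 (1, -1, 3, 1): internal (2.4142, -3.0000); octagon support 3.8284 vs apothem 1.5 → ∉ W
#6 (1, 1, -1, -1): internal (-0.4142, 1.0000); octagon support 1.0000 vs apothem 1.5 → ∈ W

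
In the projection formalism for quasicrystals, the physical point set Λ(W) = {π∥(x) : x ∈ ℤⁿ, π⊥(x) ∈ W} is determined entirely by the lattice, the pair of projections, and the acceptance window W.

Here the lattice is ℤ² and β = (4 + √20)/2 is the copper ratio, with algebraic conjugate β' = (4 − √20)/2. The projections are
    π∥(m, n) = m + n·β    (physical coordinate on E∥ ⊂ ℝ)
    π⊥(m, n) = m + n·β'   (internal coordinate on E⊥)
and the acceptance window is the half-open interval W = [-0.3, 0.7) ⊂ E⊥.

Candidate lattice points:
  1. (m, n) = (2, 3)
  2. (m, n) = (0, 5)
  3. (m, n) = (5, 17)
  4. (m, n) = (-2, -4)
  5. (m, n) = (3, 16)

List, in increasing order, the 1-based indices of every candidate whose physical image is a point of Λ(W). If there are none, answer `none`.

none

Numerically β ≈ 4.23607 and β' = −1/β ≈ -0.23607.
candidate 1: (m,n)=(2,3) → π∥ = 2+3·β ≈ 14.70820, π⊥ = 2+3·β' ≈ 1.29180 ∉ [-0.3, 0.7) ⇒ out
candidate 2: (m,n)=(0,5) → π∥ = 0+5·β ≈ 21.18034, π⊥ = 0+5·β' ≈ -1.18034 ∉ [-0.3, 0.7) ⇒ out
candidate 3: (m,n)=(5,17) → π∥ = 5+17·β ≈ 77.01316, π⊥ = 5+17·β' ≈ 0.98684 ∉ [-0.3, 0.7) ⇒ out
candidate 4: (m,n)=(-2,-4) → π∥ = -2-4·β ≈ -18.94427, π⊥ = -2-4·β' ≈ -1.05573 ∉ [-0.3, 0.7) ⇒ out
candidate 5: (m,n)=(3,16) → π∥ = 3+16·β ≈ 70.77709, π⊥ = 3+16·β' ≈ -0.77709 ∉ [-0.3, 0.7) ⇒ out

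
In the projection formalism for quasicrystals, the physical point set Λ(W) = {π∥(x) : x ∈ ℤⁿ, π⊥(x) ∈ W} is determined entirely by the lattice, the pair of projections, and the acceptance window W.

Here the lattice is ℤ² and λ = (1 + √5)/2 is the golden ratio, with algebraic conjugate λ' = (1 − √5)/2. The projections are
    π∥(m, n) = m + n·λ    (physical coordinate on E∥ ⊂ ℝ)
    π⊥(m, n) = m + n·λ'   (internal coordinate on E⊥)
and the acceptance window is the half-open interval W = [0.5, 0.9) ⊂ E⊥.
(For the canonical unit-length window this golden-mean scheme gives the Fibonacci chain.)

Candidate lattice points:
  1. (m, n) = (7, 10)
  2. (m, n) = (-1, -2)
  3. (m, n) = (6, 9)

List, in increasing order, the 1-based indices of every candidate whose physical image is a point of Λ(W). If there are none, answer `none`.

Compute λ' = (1−√5)/2 = -0.6180, so π⊥(m,n) = m -0.6180·n.
#1 (7,10): internal coord 7 + (10)·λ' = +0.8197; +0.8197 ∈ [0.5, 0.9) → IN Λ
#2 (-1,-2): internal coord -1 + (-2)·λ' = +0.2361; +0.2361 ∉ [0.5, 0.9) → out
#3 (6,9): internal coord 6 + (9)·λ' = +0.4377; +0.4377 ∉ [0.5, 0.9) → out

1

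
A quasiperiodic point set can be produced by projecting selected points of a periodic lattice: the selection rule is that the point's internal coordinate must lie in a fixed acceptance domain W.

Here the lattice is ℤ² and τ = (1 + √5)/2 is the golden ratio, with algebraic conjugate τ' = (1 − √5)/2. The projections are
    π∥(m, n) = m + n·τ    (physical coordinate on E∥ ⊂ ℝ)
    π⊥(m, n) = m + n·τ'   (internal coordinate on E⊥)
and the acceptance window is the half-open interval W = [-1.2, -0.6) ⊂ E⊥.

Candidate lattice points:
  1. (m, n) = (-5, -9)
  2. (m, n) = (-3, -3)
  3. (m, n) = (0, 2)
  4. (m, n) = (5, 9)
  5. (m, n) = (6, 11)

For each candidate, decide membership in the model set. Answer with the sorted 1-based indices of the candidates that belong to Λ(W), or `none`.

Numerically τ ≈ 1.618034 and τ' = −1/τ ≈ -0.618034.
#1 (-5,-9): internal coord -5 + (-9)·τ' = +0.562306; +0.562306 ∉ [-1.2, -0.6) → out
#2 (-3,-3): internal coord -3 + (-3)·τ' = -1.145898; -1.145898 ∈ [-1.2, -0.6) → IN Λ
#3 (0,2): internal coord 0 + (2)·τ' = -1.236068; -1.236068 ∉ [-1.2, -0.6) → out
#4 (5,9): internal coord 5 + (9)·τ' = -0.562306; -0.562306 ∉ [-1.2, -0.6) → out
#5 (6,11): internal coord 6 + (11)·τ' = -0.798374; -0.798374 ∈ [-1.2, -0.6) → IN Λ

2, 5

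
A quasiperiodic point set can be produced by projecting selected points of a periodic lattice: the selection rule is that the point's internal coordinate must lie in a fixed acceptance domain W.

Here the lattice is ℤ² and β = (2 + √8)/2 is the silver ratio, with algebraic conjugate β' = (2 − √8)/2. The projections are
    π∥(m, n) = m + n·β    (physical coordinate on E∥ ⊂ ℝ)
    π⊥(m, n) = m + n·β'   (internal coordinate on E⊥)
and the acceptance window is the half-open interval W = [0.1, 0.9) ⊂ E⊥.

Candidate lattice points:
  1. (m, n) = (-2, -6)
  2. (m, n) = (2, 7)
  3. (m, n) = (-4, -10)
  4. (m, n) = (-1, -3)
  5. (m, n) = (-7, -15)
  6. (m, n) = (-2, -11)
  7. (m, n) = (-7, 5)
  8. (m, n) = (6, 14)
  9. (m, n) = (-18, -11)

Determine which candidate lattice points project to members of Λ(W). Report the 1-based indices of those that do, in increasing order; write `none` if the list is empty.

1, 3, 4, 8

β' = (2−√8)/2 ≈ -0.4142.
#1 (-2,-6): internal coord -2 + (-6)·β' = +0.4853; +0.4853 ∈ [0.1, 0.9) → IN Λ
#2 (2,7): internal coord 2 + (7)·β' = -0.8995; -0.8995 ∉ [0.1, 0.9) → out
#3 (-4,-10): internal coord -4 + (-10)·β' = +0.1421; +0.1421 ∈ [0.1, 0.9) → IN Λ
#4 (-1,-3): internal coord -1 + (-3)·β' = +0.2426; +0.2426 ∈ [0.1, 0.9) → IN Λ
#5 (-7,-15): internal coord -7 + (-15)·β' = -0.7868; -0.7868 ∉ [0.1, 0.9) → out
#6 (-2,-11): internal coord -2 + (-11)·β' = +2.5563; +2.5563 ∉ [0.1, 0.9) → out
#7 (-7,5): internal coord -7 + (5)·β' = -9.0711; -9.0711 ∉ [0.1, 0.9) → out
#8 (6,14): internal coord 6 + (14)·β' = +0.2010; +0.2010 ∈ [0.1, 0.9) → IN Λ
#9 (-18,-11): internal coord -18 + (-11)·β' = -13.4437; -13.4437 ∉ [0.1, 0.9) → out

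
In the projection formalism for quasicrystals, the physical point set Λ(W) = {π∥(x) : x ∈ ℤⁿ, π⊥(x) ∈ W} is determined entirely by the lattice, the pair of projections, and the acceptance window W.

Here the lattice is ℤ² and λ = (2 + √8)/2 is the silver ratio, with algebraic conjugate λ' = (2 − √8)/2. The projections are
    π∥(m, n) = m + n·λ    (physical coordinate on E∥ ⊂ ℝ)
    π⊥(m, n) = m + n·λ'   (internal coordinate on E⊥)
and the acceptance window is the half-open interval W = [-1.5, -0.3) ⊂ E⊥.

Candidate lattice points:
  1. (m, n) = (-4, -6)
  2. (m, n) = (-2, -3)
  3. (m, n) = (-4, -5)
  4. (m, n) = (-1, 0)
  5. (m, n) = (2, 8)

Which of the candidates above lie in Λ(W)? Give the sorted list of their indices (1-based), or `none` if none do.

Numerically λ ≈ 2.41421 and λ' = −1/λ ≈ -0.41421.
candidate 1: (m,n)=(-4,-6) → π∥ = -4-6·λ ≈ -18.48528, π⊥ = -4-6·λ' ≈ -1.51472 ∉ [-1.5, -0.3) ⇒ out
candidate 2: (m,n)=(-2,-3) → π∥ = -2-3·λ ≈ -9.24264, π⊥ = -2-3·λ' ≈ -0.75736 ∈ [-1.5, -0.3) ⇒ IN Λ
candidate 3: (m,n)=(-4,-5) → π∥ = -4-5·λ ≈ -16.07107, π⊥ = -4-5·λ' ≈ -1.92893 ∉ [-1.5, -0.3) ⇒ out
candidate 4: (m,n)=(-1,0) → π∥ = -1+0·λ ≈ -1.00000, π⊥ = -1+0·λ' ≈ -1.00000 ∈ [-1.5, -0.3) ⇒ IN Λ
candidate 5: (m,n)=(2,8) → π∥ = 2+8·λ ≈ 21.31371, π⊥ = 2+8·λ' ≈ -1.31371 ∈ [-1.5, -0.3) ⇒ IN Λ

2, 4, 5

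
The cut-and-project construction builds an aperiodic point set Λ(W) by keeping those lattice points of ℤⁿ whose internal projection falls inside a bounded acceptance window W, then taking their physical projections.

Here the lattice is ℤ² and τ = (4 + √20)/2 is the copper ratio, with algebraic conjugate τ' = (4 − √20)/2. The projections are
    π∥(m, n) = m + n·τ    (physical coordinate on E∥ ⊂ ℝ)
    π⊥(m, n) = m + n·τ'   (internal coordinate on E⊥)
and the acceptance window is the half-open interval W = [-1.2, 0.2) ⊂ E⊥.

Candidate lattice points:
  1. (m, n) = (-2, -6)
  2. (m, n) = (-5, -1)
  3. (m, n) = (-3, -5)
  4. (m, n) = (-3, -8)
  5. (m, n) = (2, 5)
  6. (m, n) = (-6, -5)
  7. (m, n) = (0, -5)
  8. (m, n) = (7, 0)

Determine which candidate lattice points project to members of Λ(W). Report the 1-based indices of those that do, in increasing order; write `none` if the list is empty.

Compute τ' = (4−√20)/2 = -0.23607, so π⊥(m,n) = m -0.23607·n.
#1 (-2,-6): internal coord -2 + (-6)·τ' = -0.58359; -0.58359 ∈ [-1.2, 0.2) → IN Λ
#2 (-5,-1): internal coord -5 + (-1)·τ' = -4.76393; -4.76393 ∉ [-1.2, 0.2) → out
#3 (-3,-5): internal coord -3 + (-5)·τ' = -1.81966; -1.81966 ∉ [-1.2, 0.2) → out
#4 (-3,-8): internal coord -3 + (-8)·τ' = -1.11146; -1.11146 ∈ [-1.2, 0.2) → IN Λ
#5 (2,5): internal coord 2 + (5)·τ' = +0.81966; +0.81966 ∉ [-1.2, 0.2) → out
#6 (-6,-5): internal coord -6 + (-5)·τ' = -4.81966; -4.81966 ∉ [-1.2, 0.2) → out
#7 (0,-5): internal coord 0 + (-5)·τ' = +1.18034; +1.18034 ∉ [-1.2, 0.2) → out
#8 (7,0): internal coord 7 + (0)·τ' = +7.00000; +7.00000 ∉ [-1.2, 0.2) → out

1, 4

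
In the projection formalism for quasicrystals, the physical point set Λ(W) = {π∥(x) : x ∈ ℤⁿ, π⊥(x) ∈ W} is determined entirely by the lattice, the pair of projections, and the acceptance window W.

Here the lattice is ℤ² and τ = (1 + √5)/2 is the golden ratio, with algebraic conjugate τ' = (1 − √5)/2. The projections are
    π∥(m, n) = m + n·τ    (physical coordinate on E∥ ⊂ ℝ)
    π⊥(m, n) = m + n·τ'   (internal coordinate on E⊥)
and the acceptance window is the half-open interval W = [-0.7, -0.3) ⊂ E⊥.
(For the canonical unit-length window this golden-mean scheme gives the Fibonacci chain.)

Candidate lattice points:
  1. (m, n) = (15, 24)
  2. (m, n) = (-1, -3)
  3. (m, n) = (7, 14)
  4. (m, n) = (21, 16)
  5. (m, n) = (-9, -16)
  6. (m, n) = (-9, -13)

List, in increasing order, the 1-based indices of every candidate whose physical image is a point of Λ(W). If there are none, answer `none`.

none

Numerically τ ≈ 1.6180 and τ' = −1/τ ≈ -0.6180.
#1 (15,24): internal coord 15 + (24)·τ' = +0.1672; +0.1672 ∉ [-0.7, -0.3) → out
#2 (-1,-3): internal coord -1 + (-3)·τ' = +0.8541; +0.8541 ∉ [-0.7, -0.3) → out
#3 (7,14): internal coord 7 + (14)·τ' = -1.6525; -1.6525 ∉ [-0.7, -0.3) → out
#4 (21,16): internal coord 21 + (16)·τ' = +11.1115; +11.1115 ∉ [-0.7, -0.3) → out
#5 (-9,-16): internal coord -9 + (-16)·τ' = +0.8885; +0.8885 ∉ [-0.7, -0.3) → out
#6 (-9,-13): internal coord -9 + (-13)·τ' = -0.9656; -0.9656 ∉ [-0.7, -0.3) → out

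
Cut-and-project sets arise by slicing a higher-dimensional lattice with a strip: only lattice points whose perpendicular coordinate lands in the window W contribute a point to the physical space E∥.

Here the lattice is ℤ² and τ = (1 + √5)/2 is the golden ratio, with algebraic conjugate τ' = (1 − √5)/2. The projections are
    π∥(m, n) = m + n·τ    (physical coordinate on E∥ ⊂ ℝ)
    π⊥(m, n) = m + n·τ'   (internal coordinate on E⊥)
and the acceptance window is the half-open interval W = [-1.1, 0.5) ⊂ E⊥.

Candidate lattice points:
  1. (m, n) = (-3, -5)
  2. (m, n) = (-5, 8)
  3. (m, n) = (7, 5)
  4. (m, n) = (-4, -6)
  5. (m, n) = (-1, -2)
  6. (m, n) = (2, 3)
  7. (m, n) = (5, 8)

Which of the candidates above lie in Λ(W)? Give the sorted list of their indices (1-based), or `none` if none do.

τ' = (1−√5)/2 ≈ -0.6180.
#1 (-3,-5): internal coord -3 + (-5)·τ' = +0.0902; +0.0902 ∈ [-1.1, 0.5) → IN Λ
#2 (-5,8): internal coord -5 + (8)·τ' = -9.9443; -9.9443 ∉ [-1.1, 0.5) → out
#3 (7,5): internal coord 7 + (5)·τ' = +3.9098; +3.9098 ∉ [-1.1, 0.5) → out
#4 (-4,-6): internal coord -4 + (-6)·τ' = -0.2918; -0.2918 ∈ [-1.1, 0.5) → IN Λ
#5 (-1,-2): internal coord -1 + (-2)·τ' = +0.2361; +0.2361 ∈ [-1.1, 0.5) → IN Λ
#6 (2,3): internal coord 2 + (3)·τ' = +0.1459; +0.1459 ∈ [-1.1, 0.5) → IN Λ
#7 (5,8): internal coord 5 + (8)·τ' = +0.0557; +0.0557 ∈ [-1.1, 0.5) → IN Λ

1, 4, 5, 6, 7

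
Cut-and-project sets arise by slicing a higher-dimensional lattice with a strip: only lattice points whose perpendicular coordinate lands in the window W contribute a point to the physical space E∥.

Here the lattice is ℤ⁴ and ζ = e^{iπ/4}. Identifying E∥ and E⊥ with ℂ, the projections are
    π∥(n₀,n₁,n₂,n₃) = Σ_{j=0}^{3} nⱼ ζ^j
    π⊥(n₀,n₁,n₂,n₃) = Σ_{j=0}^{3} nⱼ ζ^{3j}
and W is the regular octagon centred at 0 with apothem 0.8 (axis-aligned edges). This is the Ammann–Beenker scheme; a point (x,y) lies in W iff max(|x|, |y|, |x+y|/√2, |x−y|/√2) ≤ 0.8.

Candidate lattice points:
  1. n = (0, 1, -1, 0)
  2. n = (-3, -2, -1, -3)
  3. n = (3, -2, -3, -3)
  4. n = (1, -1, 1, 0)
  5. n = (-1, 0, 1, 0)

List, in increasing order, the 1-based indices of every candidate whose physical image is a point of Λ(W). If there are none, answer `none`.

With ζ = e^{iπ/4} the internal vectors are ζ^0,ζ^3,ζ^6,ζ^9.
#1 (0, 1, -1, 0): internal (-0.70711, 1.70711); octagon support 1.70711 vs apothem 0.8 → ∉ W
#2 (-3, -2, -1, -3): internal (-3.70711, -2.53553); octagon support 4.41421 vs apothem 0.8 → ∉ W
#3 (3, -2, -3, -3): internal (2.29289, -0.53553); octagon support 2.29289 vs apothem 0.8 → ∉ W
#4 (1, -1, 1, 0): internal (1.70711, -1.70711); octagon support 2.41421 vs apothem 0.8 → ∉ W
#5 (-1, 0, 1, 0): internal (-1.00000, -1.00000); octagon support 1.41421 vs apothem 0.8 → ∉ W

none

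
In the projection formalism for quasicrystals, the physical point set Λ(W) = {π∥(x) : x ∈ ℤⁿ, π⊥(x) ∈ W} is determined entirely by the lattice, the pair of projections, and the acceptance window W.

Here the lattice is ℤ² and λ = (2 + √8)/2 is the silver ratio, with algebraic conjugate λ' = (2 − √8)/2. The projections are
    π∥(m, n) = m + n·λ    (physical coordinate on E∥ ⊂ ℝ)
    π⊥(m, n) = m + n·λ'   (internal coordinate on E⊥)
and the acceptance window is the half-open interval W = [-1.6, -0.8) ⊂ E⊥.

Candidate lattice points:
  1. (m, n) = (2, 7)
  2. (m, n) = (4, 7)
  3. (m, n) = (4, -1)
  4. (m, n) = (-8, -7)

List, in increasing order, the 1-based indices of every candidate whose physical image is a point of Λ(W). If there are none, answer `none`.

Numerically λ ≈ 2.41421 and λ' = −1/λ ≈ -0.41421.
candidate 1: (m,n)=(2,7) → π∥ = 2+7·λ ≈ 18.89949, π⊥ = 2+7·λ' ≈ -0.89949 ∈ [-1.6, -0.8) ⇒ IN Λ
candidate 2: (m,n)=(4,7) → π∥ = 4+7·λ ≈ 20.89949, π⊥ = 4+7·λ' ≈ 1.10051 ∉ [-1.6, -0.8) ⇒ out
candidate 3: (m,n)=(4,-1) → π∥ = 4-1·λ ≈ 1.58579, π⊥ = 4-1·λ' ≈ 4.41421 ∉ [-1.6, -0.8) ⇒ out
candidate 4: (m,n)=(-8,-7) → π∥ = -8-7·λ ≈ -24.89949, π⊥ = -8-7·λ' ≈ -5.10051 ∉ [-1.6, -0.8) ⇒ out

1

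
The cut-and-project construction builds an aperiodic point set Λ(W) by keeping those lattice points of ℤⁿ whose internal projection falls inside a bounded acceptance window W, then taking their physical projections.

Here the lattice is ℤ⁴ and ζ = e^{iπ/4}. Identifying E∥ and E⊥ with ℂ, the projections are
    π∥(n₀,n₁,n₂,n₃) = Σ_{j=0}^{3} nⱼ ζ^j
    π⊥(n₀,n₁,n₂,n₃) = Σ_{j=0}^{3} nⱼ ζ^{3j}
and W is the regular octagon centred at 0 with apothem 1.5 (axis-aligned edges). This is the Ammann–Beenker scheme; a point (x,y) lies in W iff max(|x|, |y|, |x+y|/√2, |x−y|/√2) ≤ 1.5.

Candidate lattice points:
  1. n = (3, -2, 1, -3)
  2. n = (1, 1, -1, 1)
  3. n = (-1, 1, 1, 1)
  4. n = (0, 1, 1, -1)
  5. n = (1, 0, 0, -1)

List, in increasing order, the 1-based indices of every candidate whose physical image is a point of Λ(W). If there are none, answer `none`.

3, 5

π⊥(n) = n₀ + n₁ζ³ + n₂ζ⁶ + n₃ζ⁹ where ζ = e^{iπ/4}.
#1 (3, -2, 1, -3): internal (2.29289, -4.53553); octagon support 4.82843 vs apothem 1.5 → ∉ W
#2 (1, 1, -1, 1): internal (1.00000, 2.41421); octagon support 2.41421 vs apothem 1.5 → ∉ W
#3 (-1, 1, 1, 1): internal (-1.00000, 0.41421); octagon support 1.00000 vs apothem 1.5 → ∈ W
#4 (0, 1, 1, -1): internal (-1.41421, -1.00000); octagon support 1.70711 vs apothem 1.5 → ∉ W
#5 (1, 0, 0, -1): internal (0.29289, -0.70711); octagon support 0.70711 vs apothem 1.5 → ∈ W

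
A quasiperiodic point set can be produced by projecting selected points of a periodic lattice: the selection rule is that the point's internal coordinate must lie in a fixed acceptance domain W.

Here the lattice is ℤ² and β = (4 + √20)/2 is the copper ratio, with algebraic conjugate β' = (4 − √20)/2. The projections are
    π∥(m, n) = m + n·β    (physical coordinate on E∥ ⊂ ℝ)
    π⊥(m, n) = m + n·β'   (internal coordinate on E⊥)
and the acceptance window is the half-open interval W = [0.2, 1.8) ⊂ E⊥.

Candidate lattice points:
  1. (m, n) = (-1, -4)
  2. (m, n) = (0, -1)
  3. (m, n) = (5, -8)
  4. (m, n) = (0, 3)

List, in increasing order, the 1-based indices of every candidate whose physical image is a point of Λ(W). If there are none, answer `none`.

Compute β' = (4−√20)/2 = -0.2361, so π⊥(m,n) = m -0.2361·n.
candidate 1: (m,n)=(-1,-4) → π∥ = -1-4·β ≈ -17.9443, π⊥ = -1-4·β' ≈ -0.0557 ∉ [0.2, 1.8) ⇒ out
candidate 2: (m,n)=(0,-1) → π∥ = 0-1·β ≈ -4.2361, π⊥ = 0-1·β' ≈ 0.2361 ∈ [0.2, 1.8) ⇒ IN Λ
candidate 3: (m,n)=(5,-8) → π∥ = 5-8·β ≈ -28.8885, π⊥ = 5-8·β' ≈ 6.8885 ∉ [0.2, 1.8) ⇒ out
candidate 4: (m,n)=(0,3) → π∥ = 0+3·β ≈ 12.7082, π⊥ = 0+3·β' ≈ -0.7082 ∉ [0.2, 1.8) ⇒ out

2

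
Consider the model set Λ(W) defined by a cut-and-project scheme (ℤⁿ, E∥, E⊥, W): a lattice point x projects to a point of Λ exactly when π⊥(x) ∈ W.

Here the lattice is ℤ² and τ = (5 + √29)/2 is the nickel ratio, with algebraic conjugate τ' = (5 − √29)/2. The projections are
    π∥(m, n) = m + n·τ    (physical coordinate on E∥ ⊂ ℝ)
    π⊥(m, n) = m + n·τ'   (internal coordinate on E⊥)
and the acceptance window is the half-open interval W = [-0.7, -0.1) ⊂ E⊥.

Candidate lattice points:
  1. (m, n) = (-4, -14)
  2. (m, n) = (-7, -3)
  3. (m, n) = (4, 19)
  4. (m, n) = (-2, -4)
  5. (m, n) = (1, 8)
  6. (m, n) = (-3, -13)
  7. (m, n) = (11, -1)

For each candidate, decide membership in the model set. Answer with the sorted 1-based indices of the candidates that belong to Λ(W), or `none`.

5, 6

τ' = (5−√29)/2 ≈ -0.1926.
#1 (-4,-14): internal coord -4 + (-14)·τ' = -1.3038; -1.3038 ∉ [-0.7, -0.1) → out
#2 (-7,-3): internal coord -7 + (-3)·τ' = -6.4223; -6.4223 ∉ [-0.7, -0.1) → out
#3 (4,19): internal coord 4 + (19)·τ' = +0.3409; +0.3409 ∉ [-0.7, -0.1) → out
#4 (-2,-4): internal coord -2 + (-4)·τ' = -1.2297; -1.2297 ∉ [-0.7, -0.1) → out
#5 (1,8): internal coord 1 + (8)·τ' = -0.5407; -0.5407 ∈ [-0.7, -0.1) → IN Λ
#6 (-3,-13): internal coord -3 + (-13)·τ' = -0.4964; -0.4964 ∈ [-0.7, -0.1) → IN Λ
#7 (11,-1): internal coord 11 + (-1)·τ' = +11.1926; +11.1926 ∉ [-0.7, -0.1) → out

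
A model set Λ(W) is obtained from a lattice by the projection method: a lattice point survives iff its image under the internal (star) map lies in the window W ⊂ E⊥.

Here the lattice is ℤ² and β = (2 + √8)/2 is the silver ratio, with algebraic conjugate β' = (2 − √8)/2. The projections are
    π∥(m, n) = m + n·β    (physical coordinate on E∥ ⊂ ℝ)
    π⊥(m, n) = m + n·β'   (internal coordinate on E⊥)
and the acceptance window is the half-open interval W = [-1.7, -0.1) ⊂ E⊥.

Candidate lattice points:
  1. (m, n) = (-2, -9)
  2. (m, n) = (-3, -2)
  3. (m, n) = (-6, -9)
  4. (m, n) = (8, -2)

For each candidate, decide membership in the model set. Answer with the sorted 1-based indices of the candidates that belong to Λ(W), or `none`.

none

Numerically β ≈ 2.414214 and β' = −1/β ≈ -0.414214.
[1] lift (-2,-9): star map gives 1.727922; window check -1.7 ≤ 1.727922 < -0.1 is false → out
[2] lift (-3,-2): star map gives -2.171573; window check -1.7 ≤ -2.171573 < -0.1 is false → out
[3] lift (-6,-9): star map gives -2.272078; window check -1.7 ≤ -2.272078 < -0.1 is false → out
[4] lift (8,-2): star map gives 8.828427; window check -1.7 ≤ 8.828427 < -0.1 is false → out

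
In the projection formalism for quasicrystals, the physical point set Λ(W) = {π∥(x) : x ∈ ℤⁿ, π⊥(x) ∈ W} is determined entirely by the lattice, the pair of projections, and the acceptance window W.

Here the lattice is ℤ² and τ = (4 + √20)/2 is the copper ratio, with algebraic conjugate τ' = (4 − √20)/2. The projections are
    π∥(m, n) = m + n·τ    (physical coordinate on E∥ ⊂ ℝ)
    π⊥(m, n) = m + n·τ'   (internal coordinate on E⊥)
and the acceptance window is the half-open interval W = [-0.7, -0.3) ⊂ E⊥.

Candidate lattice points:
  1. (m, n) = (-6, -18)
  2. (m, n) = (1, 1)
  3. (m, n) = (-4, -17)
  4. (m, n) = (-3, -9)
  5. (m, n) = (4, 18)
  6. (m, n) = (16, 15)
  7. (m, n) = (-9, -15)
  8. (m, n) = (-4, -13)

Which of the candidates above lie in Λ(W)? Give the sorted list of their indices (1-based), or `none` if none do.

none

Compute τ' = (4−√20)/2 = -0.23607, so π⊥(m,n) = m -0.23607·n.
[1] lift (-6,-18): star map gives -1.75078; window check -0.7 ≤ -1.75078 < -0.3 is false → out
[2] lift (1,1): star map gives 0.76393; window check -0.7 ≤ 0.76393 < -0.3 is false → out
[3] lift (-4,-17): star map gives 0.01316; window check -0.7 ≤ 0.01316 < -0.3 is false → out
[4] lift (-3,-9): star map gives -0.87539; window check -0.7 ≤ -0.87539 < -0.3 is false → out
[5] lift (4,18): star map gives -0.24922; window check -0.7 ≤ -0.24922 < -0.3 is false → out
[6] lift (16,15): star map gives 12.45898; window check -0.7 ≤ 12.45898 < -0.3 is false → out
[7] lift (-9,-15): star map gives -5.45898; window check -0.7 ≤ -5.45898 < -0.3 is false → out
[8] lift (-4,-13): star map gives -0.93112; window check -0.7 ≤ -0.93112 < -0.3 is false → out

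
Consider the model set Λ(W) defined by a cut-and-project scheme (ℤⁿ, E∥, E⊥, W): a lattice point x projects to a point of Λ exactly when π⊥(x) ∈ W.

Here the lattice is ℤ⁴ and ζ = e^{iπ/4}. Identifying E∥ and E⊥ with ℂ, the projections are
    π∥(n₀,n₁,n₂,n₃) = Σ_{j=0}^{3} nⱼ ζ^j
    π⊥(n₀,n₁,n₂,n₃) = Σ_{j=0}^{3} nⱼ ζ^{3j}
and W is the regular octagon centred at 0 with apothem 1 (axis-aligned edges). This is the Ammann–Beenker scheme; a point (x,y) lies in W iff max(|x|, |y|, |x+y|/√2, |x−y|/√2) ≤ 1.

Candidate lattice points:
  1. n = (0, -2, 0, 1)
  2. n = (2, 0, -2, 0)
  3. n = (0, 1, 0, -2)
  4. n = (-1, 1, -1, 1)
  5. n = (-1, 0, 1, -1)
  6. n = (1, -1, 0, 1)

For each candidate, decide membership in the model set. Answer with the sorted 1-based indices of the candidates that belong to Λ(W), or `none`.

π⊥(n) = n₀ + n₁ζ³ + n₂ζ⁶ + n₃ζ⁹ where ζ = e^{iπ/4}.
candidate 1: n = (0, -2, 0, 1) → π⊥ ≈ (+2.1213, -0.7071); max(|x|,|y|,|x±y|/√2) = 2.1213 > 1 ⇒ ∉ W
candidate 2: n = (2, 0, -2, 0) → π⊥ ≈ (+2.0000, +2.0000); max(|x|,|y|,|x±y|/√2) = 2.8284 > 1 ⇒ ∉ W
candidate 3: n = (0, 1, 0, -2) → π⊥ ≈ (-2.1213, -0.7071); max(|x|,|y|,|x±y|/√2) = 2.1213 > 1 ⇒ ∉ W
candidate 4: n = (-1, 1, -1, 1) → π⊥ ≈ (-1.0000, +2.4142); max(|x|,|y|,|x±y|/√2) = 2.4142 > 1 ⇒ ∉ W
candidate 5: n = (-1, 0, 1, -1) → π⊥ ≈ (-1.7071, -1.7071); max(|x|,|y|,|x±y|/√2) = 2.4142 > 1 ⇒ ∉ W
candidate 6: n = (1, -1, 0, 1) → π⊥ ≈ (+2.4142, +0.0000); max(|x|,|y|,|x±y|/√2) = 2.4142 > 1 ⇒ ∉ W

none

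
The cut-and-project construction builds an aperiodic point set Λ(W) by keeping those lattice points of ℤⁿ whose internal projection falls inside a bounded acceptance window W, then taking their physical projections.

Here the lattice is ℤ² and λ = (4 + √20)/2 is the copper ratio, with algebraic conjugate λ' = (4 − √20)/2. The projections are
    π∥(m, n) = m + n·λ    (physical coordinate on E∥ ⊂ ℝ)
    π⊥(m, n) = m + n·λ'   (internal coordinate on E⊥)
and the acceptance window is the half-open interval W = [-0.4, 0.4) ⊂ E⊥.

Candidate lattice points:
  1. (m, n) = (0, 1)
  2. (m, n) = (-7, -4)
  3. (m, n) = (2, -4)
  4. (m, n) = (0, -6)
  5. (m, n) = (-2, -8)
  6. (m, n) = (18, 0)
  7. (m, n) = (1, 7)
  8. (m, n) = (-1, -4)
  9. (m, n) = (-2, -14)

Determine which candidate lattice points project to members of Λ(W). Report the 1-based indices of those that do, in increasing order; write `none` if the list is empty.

Numerically λ ≈ 4.23607 and λ' = −1/λ ≈ -0.23607.
#1 (0,1): internal coord 0 + (1)·λ' = -0.23607; -0.23607 ∈ [-0.4, 0.4) → IN Λ
#2 (-7,-4): internal coord -7 + (-4)·λ' = -6.05573; -6.05573 ∉ [-0.4, 0.4) → out
#3 (2,-4): internal coord 2 + (-4)·λ' = +2.94427; +2.94427 ∉ [-0.4, 0.4) → out
#4 (0,-6): internal coord 0 + (-6)·λ' = +1.41641; +1.41641 ∉ [-0.4, 0.4) → out
#5 (-2,-8): internal coord -2 + (-8)·λ' = -0.11146; -0.11146 ∈ [-0.4, 0.4) → IN Λ
#6 (18,0): internal coord 18 + (0)·λ' = +18.00000; +18.00000 ∉ [-0.4, 0.4) → out
#7 (1,7): internal coord 1 + (7)·λ' = -0.65248; -0.65248 ∉ [-0.4, 0.4) → out
#8 (-1,-4): internal coord -1 + (-4)·λ' = -0.05573; -0.05573 ∈ [-0.4, 0.4) → IN Λ
#9 (-2,-14): internal coord -2 + (-14)·λ' = +1.30495; +1.30495 ∉ [-0.4, 0.4) → out

1, 5, 8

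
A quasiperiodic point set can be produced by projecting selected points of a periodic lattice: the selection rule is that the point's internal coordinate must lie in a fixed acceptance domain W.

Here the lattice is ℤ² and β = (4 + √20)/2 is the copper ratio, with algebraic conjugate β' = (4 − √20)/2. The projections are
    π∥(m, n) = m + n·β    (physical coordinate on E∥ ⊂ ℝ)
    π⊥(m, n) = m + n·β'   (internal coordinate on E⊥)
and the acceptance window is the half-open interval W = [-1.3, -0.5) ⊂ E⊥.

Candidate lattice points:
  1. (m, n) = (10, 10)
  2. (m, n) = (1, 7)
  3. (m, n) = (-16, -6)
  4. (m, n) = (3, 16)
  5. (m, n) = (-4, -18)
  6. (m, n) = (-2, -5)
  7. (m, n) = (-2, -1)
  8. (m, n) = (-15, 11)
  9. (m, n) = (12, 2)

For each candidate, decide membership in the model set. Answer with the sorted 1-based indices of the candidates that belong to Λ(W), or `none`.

2, 4, 6

Numerically β ≈ 4.23607 and β' = −1/β ≈ -0.23607.
candidate 1: (m,n)=(10,10) → π∥ = 10+10·β ≈ 52.36068, π⊥ = 10+10·β' ≈ 7.63932 ∉ [-1.3, -0.5) ⇒ out
candidate 2: (m,n)=(1,7) → π∥ = 1+7·β ≈ 30.65248, π⊥ = 1+7·β' ≈ -0.65248 ∈ [-1.3, -0.5) ⇒ IN Λ
candidate 3: (m,n)=(-16,-6) → π∥ = -16-6·β ≈ -41.41641, π⊥ = -16-6·β' ≈ -14.58359 ∉ [-1.3, -0.5) ⇒ out
candidate 4: (m,n)=(3,16) → π∥ = 3+16·β ≈ 70.77709, π⊥ = 3+16·β' ≈ -0.77709 ∈ [-1.3, -0.5) ⇒ IN Λ
candidate 5: (m,n)=(-4,-18) → π∥ = -4-18·β ≈ -80.24922, π⊥ = -4-18·β' ≈ 0.24922 ∉ [-1.3, -0.5) ⇒ out
candidate 6: (m,n)=(-2,-5) → π∥ = -2-5·β ≈ -23.18034, π⊥ = -2-5·β' ≈ -0.81966 ∈ [-1.3, -0.5) ⇒ IN Λ
candidate 7: (m,n)=(-2,-1) → π∥ = -2-1·β ≈ -6.23607, π⊥ = -2-1·β' ≈ -1.76393 ∉ [-1.3, -0.5) ⇒ out
candidate 8: (m,n)=(-15,11) → π∥ = -15+11·β ≈ 31.59675, π⊥ = -15+11·β' ≈ -17.59675 ∉ [-1.3, -0.5) ⇒ out
candidate 9: (m,n)=(12,2) → π∥ = 12+2·β ≈ 20.47214, π⊥ = 12+2·β' ≈ 11.52786 ∉ [-1.3, -0.5) ⇒ out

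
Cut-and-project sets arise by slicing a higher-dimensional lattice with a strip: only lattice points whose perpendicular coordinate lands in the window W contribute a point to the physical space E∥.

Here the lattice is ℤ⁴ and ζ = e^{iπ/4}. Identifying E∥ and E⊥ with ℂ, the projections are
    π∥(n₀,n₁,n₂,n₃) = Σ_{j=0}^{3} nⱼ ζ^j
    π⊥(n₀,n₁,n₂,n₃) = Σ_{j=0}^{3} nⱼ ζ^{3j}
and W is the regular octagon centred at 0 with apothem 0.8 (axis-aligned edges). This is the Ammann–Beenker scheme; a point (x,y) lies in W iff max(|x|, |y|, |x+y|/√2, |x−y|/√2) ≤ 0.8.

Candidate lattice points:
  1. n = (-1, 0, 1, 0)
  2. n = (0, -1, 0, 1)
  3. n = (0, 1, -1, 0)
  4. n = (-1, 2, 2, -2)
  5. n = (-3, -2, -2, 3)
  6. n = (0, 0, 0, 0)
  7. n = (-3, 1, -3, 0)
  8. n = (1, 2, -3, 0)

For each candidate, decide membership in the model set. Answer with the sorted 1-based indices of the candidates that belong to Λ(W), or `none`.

With ζ = e^{iπ/4} the internal vectors are ζ^0,ζ^3,ζ^6,ζ^9.
candidate 1: n = (-1, 0, 1, 0) → π⊥ ≈ (-1.000000, -1.000000); max(|x|,|y|,|x±y|/√2) = 1.414214 > 0.8 ⇒ ∉ W
candidate 2: n = (0, -1, 0, 1) → π⊥ ≈ (+1.414214, +0.000000); max(|x|,|y|,|x±y|/√2) = 1.414214 > 0.8 ⇒ ∉ W
candidate 3: n = (0, 1, -1, 0) → π⊥ ≈ (-0.707107, +1.707107); max(|x|,|y|,|x±y|/√2) = 1.707107 > 0.8 ⇒ ∉ W
candidate 4: n = (-1, 2, 2, -2) → π⊥ ≈ (-3.828427, -2.000000); max(|x|,|y|,|x±y|/√2) = 4.121320 > 0.8 ⇒ ∉ W
candidate 5: n = (-3, -2, -2, 3) → π⊥ ≈ (+0.535534, +2.707107); max(|x|,|y|,|x±y|/√2) = 2.707107 > 0.8 ⇒ ∉ W
candidate 6: n = (0, 0, 0, 0) → π⊥ ≈ (+0.000000, +0.000000); max(|x|,|y|,|x±y|/√2) = 0.000000 ≤ 0.8 ⇒ ∈ W
candidate 7: n = (-3, 1, -3, 0) → π⊥ ≈ (-3.707107, +3.707107); max(|x|,|y|,|x±y|/√2) = 5.242641 > 0.8 ⇒ ∉ W
candidate 8: n = (1, 2, -3, 0) → π⊥ ≈ (-0.414214, +4.414214); max(|x|,|y|,|x±y|/√2) = 4.414214 > 0.8 ⇒ ∉ W

6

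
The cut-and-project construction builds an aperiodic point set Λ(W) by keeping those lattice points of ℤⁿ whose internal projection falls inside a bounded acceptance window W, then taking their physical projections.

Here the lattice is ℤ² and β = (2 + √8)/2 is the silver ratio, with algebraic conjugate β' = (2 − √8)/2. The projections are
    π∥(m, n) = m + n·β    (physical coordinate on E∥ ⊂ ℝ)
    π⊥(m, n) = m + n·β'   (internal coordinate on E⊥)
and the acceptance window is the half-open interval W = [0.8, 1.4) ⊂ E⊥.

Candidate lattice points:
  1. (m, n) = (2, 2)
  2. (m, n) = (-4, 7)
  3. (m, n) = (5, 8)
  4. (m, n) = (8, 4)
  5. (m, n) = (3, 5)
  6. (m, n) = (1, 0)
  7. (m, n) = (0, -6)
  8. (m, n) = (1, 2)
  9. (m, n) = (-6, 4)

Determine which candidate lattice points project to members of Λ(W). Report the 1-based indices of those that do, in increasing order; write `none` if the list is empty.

1, 5, 6

Compute β' = (2−√8)/2 = -0.41421, so π⊥(m,n) = m -0.41421·n.
#1 (2,2): internal coord 2 + (2)·β' = +1.17157; +1.17157 ∈ [0.8, 1.4) → IN Λ
#2 (-4,7): internal coord -4 + (7)·β' = -6.89949; -6.89949 ∉ [0.8, 1.4) → out
#3 (5,8): internal coord 5 + (8)·β' = +1.68629; +1.68629 ∉ [0.8, 1.4) → out
#4 (8,4): internal coord 8 + (4)·β' = +6.34315; +6.34315 ∉ [0.8, 1.4) → out
#5 (3,5): internal coord 3 + (5)·β' = +0.92893; +0.92893 ∈ [0.8, 1.4) → IN Λ
#6 (1,0): internal coord 1 + (0)·β' = +1.00000; +1.00000 ∈ [0.8, 1.4) → IN Λ
#7 (0,-6): internal coord 0 + (-6)·β' = +2.48528; +2.48528 ∉ [0.8, 1.4) → out
#8 (1,2): internal coord 1 + (2)·β' = +0.17157; +0.17157 ∉ [0.8, 1.4) → out
#9 (-6,4): internal coord -6 + (4)·β' = -7.65685; -7.65685 ∉ [0.8, 1.4) → out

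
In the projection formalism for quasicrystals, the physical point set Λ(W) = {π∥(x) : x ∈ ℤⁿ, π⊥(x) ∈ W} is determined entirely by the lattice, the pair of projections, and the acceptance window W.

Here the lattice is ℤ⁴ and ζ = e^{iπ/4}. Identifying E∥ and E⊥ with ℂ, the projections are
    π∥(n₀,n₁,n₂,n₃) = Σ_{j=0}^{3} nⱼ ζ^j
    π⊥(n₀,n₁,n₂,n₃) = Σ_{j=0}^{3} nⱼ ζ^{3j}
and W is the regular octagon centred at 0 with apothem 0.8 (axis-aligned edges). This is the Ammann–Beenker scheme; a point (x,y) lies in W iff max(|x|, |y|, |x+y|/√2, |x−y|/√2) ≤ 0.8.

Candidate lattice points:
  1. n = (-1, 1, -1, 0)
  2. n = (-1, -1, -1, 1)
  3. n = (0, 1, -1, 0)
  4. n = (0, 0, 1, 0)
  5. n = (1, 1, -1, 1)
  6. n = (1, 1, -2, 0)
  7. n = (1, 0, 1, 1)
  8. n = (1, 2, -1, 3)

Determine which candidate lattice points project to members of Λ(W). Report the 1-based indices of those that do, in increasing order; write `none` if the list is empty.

none

π⊥(n) = n₀ + n₁ζ³ + n₂ζ⁶ + n₃ζ⁹ where ζ = e^{iπ/4}.
#1 (-1, 1, -1, 0): internal (-1.707107, 1.707107); octagon support 2.414214 vs apothem 0.8 → ∉ W
#2 (-1, -1, -1, 1): internal (0.414214, 1.000000); octagon support 1.000000 vs apothem 0.8 → ∉ W
#3 (0, 1, -1, 0): internal (-0.707107, 1.707107); octagon support 1.707107 vs apothem 0.8 → ∉ W
#4 (0, 0, 1, 0): internal (0.000000, -1.000000); octagon support 1.000000 vs apothem 0.8 → ∉ W
#5 (1, 1, -1, 1): internal (1.000000, 2.414214); octagon support 2.414214 vs apothem 0.8 → ∉ W
#6 (1, 1, -2, 0): internal (0.292893, 2.707107); octagon support 2.707107 vs apothem 0.8 → ∉ W
#7 (1, 0, 1, 1): internal (1.707107, -0.292893); octagon support 1.707107 vs apothem 0.8 → ∉ W
#8 (1, 2, -1, 3): internal (1.707107, 4.535534); octagon support 4.535534 vs apothem 0.8 → ∉ W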